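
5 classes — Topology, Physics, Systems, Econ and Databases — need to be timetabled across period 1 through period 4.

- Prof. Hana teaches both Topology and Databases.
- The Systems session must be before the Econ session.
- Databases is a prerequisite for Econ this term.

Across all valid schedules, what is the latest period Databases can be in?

Downstream work caps Databases at period 3.
Databases at period 3 is achievable: Systems=period 1, Econ=period 4, Physics=period 1, Databases=period 3, Topology=period 1.

period 3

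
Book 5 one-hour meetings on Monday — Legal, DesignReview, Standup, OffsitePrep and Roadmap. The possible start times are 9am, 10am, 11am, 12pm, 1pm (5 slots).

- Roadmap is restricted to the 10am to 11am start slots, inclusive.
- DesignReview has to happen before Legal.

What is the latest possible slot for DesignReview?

Downstream work caps DesignReview at 12pm.
DesignReview at 12pm is achievable: Legal in 1pm, Standup in 9am, OffsitePrep in 9am, DesignReview in 12pm, Roadmap in 10am.

12pm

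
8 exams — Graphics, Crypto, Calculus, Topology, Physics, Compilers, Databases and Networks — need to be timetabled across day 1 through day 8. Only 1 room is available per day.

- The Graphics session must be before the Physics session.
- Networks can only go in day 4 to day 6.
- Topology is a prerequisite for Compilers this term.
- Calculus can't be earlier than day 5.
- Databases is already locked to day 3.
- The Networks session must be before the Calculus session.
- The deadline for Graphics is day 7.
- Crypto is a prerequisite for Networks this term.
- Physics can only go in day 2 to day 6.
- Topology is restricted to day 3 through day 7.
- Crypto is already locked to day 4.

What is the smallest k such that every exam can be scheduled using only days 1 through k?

8

The precedence chain requires at least 3 distinct days.
With at most 1 per day and 8 exams, at least 8 days are needed.
Propagating the time windows through the other constraints, Calculus can't land before day 6, so the schedule must run through at least day 6.
8 works (last occupied day: day 8): for example Compilers=day 8, Graphics=day 1, Networks=day 5, Topology=day 7, Calculus=day 6, Databases=day 3, Crypto=day 4, Physics=day 2.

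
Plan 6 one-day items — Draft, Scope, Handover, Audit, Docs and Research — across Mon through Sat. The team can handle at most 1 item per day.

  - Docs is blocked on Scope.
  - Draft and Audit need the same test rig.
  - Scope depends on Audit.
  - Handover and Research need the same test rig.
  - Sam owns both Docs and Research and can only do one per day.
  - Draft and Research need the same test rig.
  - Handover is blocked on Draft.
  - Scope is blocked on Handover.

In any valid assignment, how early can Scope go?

Thu

Precedence pushes Scope to at least Wed; downstream work caps Scope at Fri.
Scope at Thu is achievable: Scope=Thu, Draft=Mon, Research=Sat, Docs=Fri, Handover=Tue, Audit=Wed.
Nothing earlier works — the conflict and capacity constraints rule out every day before Thu.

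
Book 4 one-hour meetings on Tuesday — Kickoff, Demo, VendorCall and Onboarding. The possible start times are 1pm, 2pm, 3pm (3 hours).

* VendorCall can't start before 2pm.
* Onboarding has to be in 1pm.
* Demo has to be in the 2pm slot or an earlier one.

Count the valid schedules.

12

Splitting on Kickoff: it can be 1pm (4), 2pm (4), 3pm (4). Listing each branch's schedules as (Demo, VendorCall, Onboarding):
Kickoff=1pm: (1pm,2pm,1pm) (1pm,3pm,1pm) (2pm,2pm,1pm) (2pm,3pm,1pm) — 4.
Kickoff=2pm: (1pm,2pm,1pm) (1pm,3pm,1pm) (2pm,2pm,1pm) (2pm,3pm,1pm) — 4.
Kickoff=3pm: (1pm,2pm,1pm) (1pm,3pm,1pm) (2pm,2pm,1pm) (2pm,3pm,1pm) — 4.
Summing: 4 + 4 + 4 = 12.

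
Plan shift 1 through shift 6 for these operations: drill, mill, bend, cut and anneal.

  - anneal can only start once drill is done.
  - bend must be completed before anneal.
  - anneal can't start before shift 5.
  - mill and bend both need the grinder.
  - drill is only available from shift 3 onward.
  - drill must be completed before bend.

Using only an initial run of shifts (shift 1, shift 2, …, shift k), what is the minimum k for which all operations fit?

The precedence chain requires at least 3 distinct shifts.
anneal can't be placed before shift 5, so the schedule must run through at least shift 5.
5 works (last occupied shift: shift 5): for example cut=shift 1; bend=shift 4; drill=shift 3; mill=shift 1; anneal=shift 5.

5 shifts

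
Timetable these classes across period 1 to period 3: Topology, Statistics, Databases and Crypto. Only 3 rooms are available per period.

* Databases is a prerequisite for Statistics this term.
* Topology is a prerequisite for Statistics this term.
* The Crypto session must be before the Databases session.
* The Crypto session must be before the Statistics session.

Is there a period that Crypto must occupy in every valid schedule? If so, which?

period 1

Downstream work caps Crypto at period 1.
So Crypto is pinned to period 1.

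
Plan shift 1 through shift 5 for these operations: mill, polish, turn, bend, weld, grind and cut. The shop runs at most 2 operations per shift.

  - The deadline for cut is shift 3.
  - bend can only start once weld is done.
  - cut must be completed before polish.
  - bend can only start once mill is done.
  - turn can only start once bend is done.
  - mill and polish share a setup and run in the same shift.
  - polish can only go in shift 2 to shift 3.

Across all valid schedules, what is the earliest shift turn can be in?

shift 4

Precedence pushes turn to at least shift 4.
turn at shift 4 is achievable: turn in shift 4; mill in shift 2; polish in shift 2; cut in shift 1; bend in shift 3; grind in shift 3; weld in shift 1.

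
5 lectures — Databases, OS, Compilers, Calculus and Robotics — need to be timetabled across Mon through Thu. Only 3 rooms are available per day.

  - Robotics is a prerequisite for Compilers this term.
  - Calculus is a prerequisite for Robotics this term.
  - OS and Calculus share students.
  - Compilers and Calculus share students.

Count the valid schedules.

Splitting on Databases: it can be Mon (12), Tue (12), Wed (12), Thu (12). Listing each branch's schedules as (OS, Compilers, Calculus, Robotics):
Databases=Mon: (Mon,Thu,Tue,Wed) (Tue,Wed,Mon,Tue) (Tue,Thu,Mon,Tue) (Tue,Thu,Mon,Wed) (Wed,Wed,Mon,Tue) (Wed,Thu,Mon,Tue) (Wed,Thu,Mon,Wed) (Wed,Thu,Tue,Wed) (Thu,Wed,Mon,Tue) (Thu,Thu,Mon,Tue) (Thu,Thu,Mon,Wed) (Thu,Thu,Tue,Wed) — 12.
Databases=Tue: (Mon,Thu,Tue,Wed) (Tue,Wed,Mon,Tue) (Tue,Thu,Mon,Tue) (Tue,Thu,Mon,Wed) (Wed,Wed,Mon,Tue) (Wed,Thu,Mon,Tue) (Wed,Thu,Mon,Wed) (Wed,Thu,Tue,Wed) (Thu,Wed,Mon,Tue) (Thu,Thu,Mon,Tue) (Thu,Thu,Mon,Wed) (Thu,Thu,Tue,Wed) — 12.
Databases=Wed: (Mon,Thu,Tue,Wed) (Tue,Wed,Mon,Tue) (Tue,Thu,Mon,Tue) (Tue,Thu,Mon,Wed) (Wed,Wed,Mon,Tue) (Wed,Thu,Mon,Tue) (Wed,Thu,Mon,Wed) (Wed,Thu,Tue,Wed) (Thu,Wed,Mon,Tue) (Thu,Thu,Mon,Tue) (Thu,Thu,Mon,Wed) (Thu,Thu,Tue,Wed) — 12.
Databases=Thu: (Mon,Thu,Tue,Wed) (Tue,Wed,Mon,Tue) (Tue,Thu,Mon,Tue) (Tue,Thu,Mon,Wed) (Wed,Wed,Mon,Tue) (Wed,Thu,Mon,Tue) (Wed,Thu,Mon,Wed) (Wed,Thu,Tue,Wed) (Thu,Wed,Mon,Tue) (Thu,Thu,Mon,Tue) (Thu,Thu,Mon,Wed) (Thu,Thu,Tue,Wed) — 12.
Summing: 12 + 12 + 12 + 12 = 48.

48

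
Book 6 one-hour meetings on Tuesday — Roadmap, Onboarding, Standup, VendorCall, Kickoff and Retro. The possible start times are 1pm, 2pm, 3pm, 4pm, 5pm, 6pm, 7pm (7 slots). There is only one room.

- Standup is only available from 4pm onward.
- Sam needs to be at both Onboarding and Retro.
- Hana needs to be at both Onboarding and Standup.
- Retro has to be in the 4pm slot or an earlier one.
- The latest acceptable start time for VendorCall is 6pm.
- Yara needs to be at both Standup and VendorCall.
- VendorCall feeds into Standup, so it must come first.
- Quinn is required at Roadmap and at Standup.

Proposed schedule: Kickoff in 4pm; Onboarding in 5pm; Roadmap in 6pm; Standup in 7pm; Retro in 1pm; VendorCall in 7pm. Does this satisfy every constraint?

Invalid. Yara needs to be at both Standup and VendorCall.

VendorCall feeds into Standup, so it must come first — violated.
Sam needs to be at both Onboarding and Retro — holds.
The latest acceptable start time for VendorCall is 6pm — violated.
Standup is only available from 4pm onward — holds.
Quinn is required at Roadmap and at Standup — holds.
Retro has to be in the 4pm slot or an earlier one — holds.
Hana needs to be at both Onboarding and Standup — holds.
Yara needs to be at both Standup and VendorCall — violated.
There is only one room — violated.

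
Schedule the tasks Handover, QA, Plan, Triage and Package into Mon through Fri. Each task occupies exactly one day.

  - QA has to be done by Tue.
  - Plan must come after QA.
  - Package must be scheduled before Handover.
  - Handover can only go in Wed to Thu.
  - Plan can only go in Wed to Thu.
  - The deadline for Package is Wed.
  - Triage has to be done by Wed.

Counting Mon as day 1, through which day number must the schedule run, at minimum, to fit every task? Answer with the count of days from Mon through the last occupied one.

3

The precedence chain requires at least 2 distinct days.
Handover can't be placed before Wed — that is day 3 counting from Mon — so the schedule must run through at least 3 days.
3 works (last occupied day: Wed): for example Handover=Wed; Plan=Wed; Triage=Mon; Package=Mon; QA=Mon.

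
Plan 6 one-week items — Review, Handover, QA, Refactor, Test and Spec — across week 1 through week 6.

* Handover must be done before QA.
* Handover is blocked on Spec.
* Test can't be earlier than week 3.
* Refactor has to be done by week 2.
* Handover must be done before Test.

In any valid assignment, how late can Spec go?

Downstream work caps Spec at week 4.
Spec at week 4 is achievable: Review=week 1; Handover=week 5; Refactor=week 1; Spec=week 4; QA=week 6; Test=week 6.

week 4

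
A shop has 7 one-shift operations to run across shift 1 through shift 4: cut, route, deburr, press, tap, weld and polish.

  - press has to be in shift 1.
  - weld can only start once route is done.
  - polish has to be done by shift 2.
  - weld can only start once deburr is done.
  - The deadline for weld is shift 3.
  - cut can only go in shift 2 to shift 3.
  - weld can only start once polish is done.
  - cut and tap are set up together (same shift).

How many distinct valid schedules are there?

Splitting on cut: it can be shift 2 (9), shift 3 (9). Listing each branch's schedules as (route, deburr, press, tap, weld, polish) by shift number:
cut=shift 2: (1,1,1,2,2,1) (1,1,1,2,3,1) (1,1,1,2,3,2) (1,2,1,2,3,1) (1,2,1,2,3,2) (2,1,1,2,3,1) (2,1,1,2,3,2) (2,2,1,2,3,1) (2,2,1,2,3,2) — 9.
cut=shift 3: (1,1,1,3,2,1) (1,1,1,3,3,1) (1,1,1,3,3,2) (1,2,1,3,3,1) (1,2,1,3,3,2) (2,1,1,3,3,1) (2,1,1,3,3,2) (2,2,1,3,3,1) (2,2,1,3,3,2) — 9.
Summing: 9 + 9 = 18.

18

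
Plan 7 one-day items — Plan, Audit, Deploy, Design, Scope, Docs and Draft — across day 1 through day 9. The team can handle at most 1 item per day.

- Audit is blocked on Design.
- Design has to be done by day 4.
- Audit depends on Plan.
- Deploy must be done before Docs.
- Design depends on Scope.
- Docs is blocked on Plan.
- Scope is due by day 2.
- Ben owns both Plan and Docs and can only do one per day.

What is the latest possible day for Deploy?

day 8

Downstream work caps Deploy at day 8.
Deploy at day 8 is achievable: Draft -> day 5, Plan -> day 3, Docs -> day 9, Audit -> day 4, Design -> day 2, Deploy -> day 8, Scope -> day 1.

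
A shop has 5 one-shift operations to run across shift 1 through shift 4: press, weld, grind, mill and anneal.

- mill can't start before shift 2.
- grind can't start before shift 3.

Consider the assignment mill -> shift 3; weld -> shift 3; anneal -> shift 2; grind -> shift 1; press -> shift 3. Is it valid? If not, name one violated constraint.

grind can't start before shift 3 — violated.
mill can't start before shift 2 — holds.

Invalid. grind can't start before shift 3.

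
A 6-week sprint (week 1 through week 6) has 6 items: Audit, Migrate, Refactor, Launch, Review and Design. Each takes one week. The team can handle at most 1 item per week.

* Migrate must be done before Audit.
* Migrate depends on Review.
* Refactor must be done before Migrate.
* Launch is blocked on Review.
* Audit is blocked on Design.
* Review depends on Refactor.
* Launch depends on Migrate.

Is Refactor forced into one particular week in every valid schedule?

Refactor can be week 1 (e.g. Review -> week 2, Refactor -> week 1, Migrate -> week 3, Audit -> week 5, Launch -> week 6, Design -> week 4) or week 2 (e.g. Review=week 3; Audit=week 5; Refactor=week 2; Design=week 1; Migrate=week 4; Launch=week 6).

No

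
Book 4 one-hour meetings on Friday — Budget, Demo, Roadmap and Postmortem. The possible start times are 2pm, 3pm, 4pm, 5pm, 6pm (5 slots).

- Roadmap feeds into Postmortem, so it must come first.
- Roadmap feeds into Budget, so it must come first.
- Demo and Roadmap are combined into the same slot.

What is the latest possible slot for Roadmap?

Downstream work caps Roadmap at 5pm.
Roadmap at 5pm is achievable: Roadmap -> 5pm; Budget -> 6pm; Postmortem -> 6pm; Demo -> 5pm.

5pm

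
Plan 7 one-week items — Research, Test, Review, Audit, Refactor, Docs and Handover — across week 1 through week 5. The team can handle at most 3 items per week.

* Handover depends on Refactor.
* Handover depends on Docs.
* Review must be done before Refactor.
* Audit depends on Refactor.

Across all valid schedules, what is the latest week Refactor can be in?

week 4

Precedence pushes Refactor to at least week 2; downstream work caps Refactor at week 4.
Refactor at week 4 is achievable: Test -> week 2; Handover -> week 5; Docs -> week 1; Audit -> week 5; Refactor -> week 4; Review -> week 1; Research -> week 1.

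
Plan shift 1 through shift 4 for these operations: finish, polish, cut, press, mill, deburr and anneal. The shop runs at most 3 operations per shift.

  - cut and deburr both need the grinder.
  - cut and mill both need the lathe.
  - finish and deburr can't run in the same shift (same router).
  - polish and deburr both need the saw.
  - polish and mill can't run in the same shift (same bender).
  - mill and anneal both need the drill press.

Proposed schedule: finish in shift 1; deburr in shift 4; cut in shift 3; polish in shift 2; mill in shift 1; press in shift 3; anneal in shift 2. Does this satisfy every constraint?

Yes

finish and deburr can't run in the same shift (same router) — holds.
polish and mill can't run in the same shift (same bender) — holds.
cut and mill both need the lathe — holds.
polish and deburr both need the saw — holds.
cut and deburr both need the grinder — holds.
The shop runs at most 3 operations per shift — holds.
mill and anneal both need the drill press — holds.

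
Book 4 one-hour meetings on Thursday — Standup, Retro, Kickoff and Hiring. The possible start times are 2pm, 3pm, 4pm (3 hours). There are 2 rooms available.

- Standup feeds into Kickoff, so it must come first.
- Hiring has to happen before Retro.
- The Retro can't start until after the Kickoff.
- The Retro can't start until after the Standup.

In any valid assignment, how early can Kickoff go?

Precedence pushes Kickoff to at least 3pm; downstream work caps Kickoff at 3pm.
Kickoff at 3pm is achievable: Retro -> 4pm, Hiring -> 2pm, Standup -> 2pm, Kickoff -> 3pm.

3pm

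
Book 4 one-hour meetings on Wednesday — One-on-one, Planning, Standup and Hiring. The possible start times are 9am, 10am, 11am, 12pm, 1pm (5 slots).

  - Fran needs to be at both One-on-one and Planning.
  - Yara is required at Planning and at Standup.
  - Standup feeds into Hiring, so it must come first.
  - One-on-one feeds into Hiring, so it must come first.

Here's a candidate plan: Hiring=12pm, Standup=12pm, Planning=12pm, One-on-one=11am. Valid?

No — it violates: Yara is required at Planning and at Standup

Fran needs to be at both One-on-one and Planning — holds.
Standup feeds into Hiring, so it must come first — violated.
One-on-one feeds into Hiring, so it must come first — holds.
Yara is required at Planning and at Standup — violated.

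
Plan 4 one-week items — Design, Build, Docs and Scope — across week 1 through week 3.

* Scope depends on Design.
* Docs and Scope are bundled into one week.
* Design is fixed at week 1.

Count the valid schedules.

6

Splitting on Build: it can be week 1 (2), week 2 (2), week 3 (2). Listing each branch's schedules as (Design, Docs, Scope) by week number:
Build=week 1: (1,2,2) (1,3,3) — 2.
Build=week 2: (1,2,2) (1,3,3) — 2.
Build=week 3: (1,2,2) (1,3,3) — 2.
Summing: 2 + 2 + 2 = 6.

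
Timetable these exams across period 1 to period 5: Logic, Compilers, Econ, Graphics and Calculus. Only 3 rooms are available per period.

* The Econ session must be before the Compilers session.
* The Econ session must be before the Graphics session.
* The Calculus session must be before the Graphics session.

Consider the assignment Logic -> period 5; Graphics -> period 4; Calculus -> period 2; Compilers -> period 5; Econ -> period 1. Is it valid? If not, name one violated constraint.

The Calculus session must be before the Graphics session — holds.
The Econ session must be before the Compilers session — holds.
The Econ session must be before the Graphics session — holds.
Only 3 rooms are available per period — holds.

Valid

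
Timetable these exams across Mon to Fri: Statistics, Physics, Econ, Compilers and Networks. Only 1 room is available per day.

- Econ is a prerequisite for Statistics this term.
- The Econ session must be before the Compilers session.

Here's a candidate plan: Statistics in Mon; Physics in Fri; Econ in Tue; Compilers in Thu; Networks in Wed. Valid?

Only 1 room is available per day — holds.
Econ is a prerequisite for Statistics this term — violated.
The Econ session must be before the Compilers session — holds.

Invalid. Econ is a prerequisite for Statistics this term.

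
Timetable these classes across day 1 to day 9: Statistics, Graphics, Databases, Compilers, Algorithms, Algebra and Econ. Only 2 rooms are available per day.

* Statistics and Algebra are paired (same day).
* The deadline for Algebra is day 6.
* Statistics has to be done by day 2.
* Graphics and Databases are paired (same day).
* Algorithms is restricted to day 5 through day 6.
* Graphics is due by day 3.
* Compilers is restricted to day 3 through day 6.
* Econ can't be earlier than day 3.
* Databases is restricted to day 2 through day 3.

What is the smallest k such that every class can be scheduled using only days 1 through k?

With at most 2 per day and 7 classes, at least 4 days are needed.
Algorithms can't be placed before day 5, so the schedule must run through at least day 5.
5 works (last occupied day: day 5): for example Compilers in day 3; Algebra in day 1; Statistics in day 1; Graphics in day 2; Algorithms in day 5; Econ in day 3; Databases in day 2.

5 days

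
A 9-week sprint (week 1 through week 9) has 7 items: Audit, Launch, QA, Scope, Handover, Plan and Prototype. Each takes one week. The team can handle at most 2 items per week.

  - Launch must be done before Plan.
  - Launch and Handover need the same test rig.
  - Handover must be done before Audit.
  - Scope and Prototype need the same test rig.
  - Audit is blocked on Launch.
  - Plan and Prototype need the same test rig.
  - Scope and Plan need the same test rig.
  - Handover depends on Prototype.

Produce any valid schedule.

Scope -> week 4, Handover -> week 2, QA -> week 3, Plan -> week 2, Launch -> week 1, Prototype -> week 1, Audit -> week 3

Checking: Launch(week 1) before Plan(week 2); Handover(week 2) before Audit(week 3); Prototype(week 1) before Handover(week 2); Launch(week 1) before Audit(week 3); Scope(week 4) != Plan(week 2); Launch(week 1) != Handover(week 2); Scope(week 4) != Prototype(week 1); Plan(week 2) != Prototype(week 1); max 2 per week (cap 2).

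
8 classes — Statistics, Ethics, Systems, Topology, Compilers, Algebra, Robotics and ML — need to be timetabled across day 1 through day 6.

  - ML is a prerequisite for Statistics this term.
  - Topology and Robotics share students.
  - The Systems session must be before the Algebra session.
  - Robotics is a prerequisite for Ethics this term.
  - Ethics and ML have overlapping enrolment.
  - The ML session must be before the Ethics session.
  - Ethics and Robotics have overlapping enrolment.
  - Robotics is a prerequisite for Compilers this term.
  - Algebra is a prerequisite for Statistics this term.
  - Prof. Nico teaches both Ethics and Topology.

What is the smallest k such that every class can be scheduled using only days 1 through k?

3

The precedence chain requires at least 3 distinct days.
3 works (last occupied day: day 3): for example ML in day 1, Topology in day 3, Robotics in day 1, Systems in day 1, Compilers in day 2, Ethics in day 2, Algebra in day 2, Statistics in day 3.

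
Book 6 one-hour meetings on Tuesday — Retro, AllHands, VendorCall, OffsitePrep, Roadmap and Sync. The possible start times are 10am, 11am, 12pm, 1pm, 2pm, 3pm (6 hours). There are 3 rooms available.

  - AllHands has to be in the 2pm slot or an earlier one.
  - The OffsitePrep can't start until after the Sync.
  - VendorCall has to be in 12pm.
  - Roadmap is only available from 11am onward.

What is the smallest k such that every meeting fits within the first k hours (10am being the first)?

3 hours

The precedence chain requires at least 2 distinct hours.
With at most 3 per hour and 6 meetings, at least 2 hours are needed.
VendorCall can't be placed before 12pm — that is hour 3 counting from 10am — so the schedule must run through at least 3 hours.
3 works (last occupied hour: 12pm): for example Roadmap=11am; Retro=10am; OffsitePrep=11am; Sync=10am; AllHands=10am; VendorCall=12pm.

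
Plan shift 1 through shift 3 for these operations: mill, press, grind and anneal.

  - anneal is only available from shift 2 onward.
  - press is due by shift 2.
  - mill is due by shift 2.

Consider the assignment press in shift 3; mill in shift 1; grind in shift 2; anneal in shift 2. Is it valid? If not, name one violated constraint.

mill is due by shift 2 — holds.
press is due by shift 2 — violated.
anneal is only available from shift 2 onward — holds.

Invalid. press is due by shift 2.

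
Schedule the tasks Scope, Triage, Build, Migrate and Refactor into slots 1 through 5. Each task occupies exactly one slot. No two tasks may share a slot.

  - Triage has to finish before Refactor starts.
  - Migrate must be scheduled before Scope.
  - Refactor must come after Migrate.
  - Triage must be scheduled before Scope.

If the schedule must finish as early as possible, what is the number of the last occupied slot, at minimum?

5

The precedence chain requires at least 2 distinct slots.
With at most 1 per slot and 5 tasks, at least 5 slots are needed.
5 works (last occupied slot: 5): for example Build -> 5, Migrate -> 2, Refactor -> 4, Scope -> 3, Triage -> 1.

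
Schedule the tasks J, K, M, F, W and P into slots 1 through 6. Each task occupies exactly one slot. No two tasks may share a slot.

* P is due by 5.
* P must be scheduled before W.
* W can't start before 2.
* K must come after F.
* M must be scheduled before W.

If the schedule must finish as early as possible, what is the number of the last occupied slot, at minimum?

slot 6

The precedence chain requires at least 2 distinct slots.
With at most 1 per slot and 6 tasks, at least 6 slots are needed.
6 works (last occupied slot: 6): for example F=4; J=6; W=3; M=2; K=5; P=1.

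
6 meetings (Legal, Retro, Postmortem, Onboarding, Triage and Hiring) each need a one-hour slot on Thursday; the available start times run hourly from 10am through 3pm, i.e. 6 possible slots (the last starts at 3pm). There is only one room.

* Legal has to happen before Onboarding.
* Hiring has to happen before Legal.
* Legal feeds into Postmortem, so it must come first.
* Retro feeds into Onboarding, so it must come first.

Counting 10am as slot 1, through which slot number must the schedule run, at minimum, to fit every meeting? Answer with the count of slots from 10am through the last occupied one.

The precedence chain requires at least 3 distinct slots.
With at most 1 per slot and 6 meetings, at least 6 slots are needed.
6 works (last occupied slot: 3pm): for example Hiring=10am, Triage=3pm, Onboarding=1pm, Legal=11am, Postmortem=2pm, Retro=12pm.

6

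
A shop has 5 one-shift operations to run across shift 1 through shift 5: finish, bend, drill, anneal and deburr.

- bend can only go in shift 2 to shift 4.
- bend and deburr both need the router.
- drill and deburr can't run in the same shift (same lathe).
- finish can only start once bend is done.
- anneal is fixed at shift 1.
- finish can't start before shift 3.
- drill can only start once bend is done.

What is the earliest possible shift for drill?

Precedence pushes drill to at least shift 3.
drill at shift 3 is achievable: finish -> shift 3; drill -> shift 3; bend -> shift 2; anneal -> shift 1; deburr -> shift 1.

shift 3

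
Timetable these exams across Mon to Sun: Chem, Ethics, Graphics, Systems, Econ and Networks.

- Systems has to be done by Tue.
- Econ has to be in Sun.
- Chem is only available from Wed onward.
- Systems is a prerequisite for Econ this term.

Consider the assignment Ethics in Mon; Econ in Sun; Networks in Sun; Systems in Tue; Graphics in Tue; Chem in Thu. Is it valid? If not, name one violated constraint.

Econ has to be in Sun — holds.
Systems is a prerequisite for Econ this term — holds.
Systems has to be done by Tue — holds.
Chem is only available from Wed onward — holds.

Yes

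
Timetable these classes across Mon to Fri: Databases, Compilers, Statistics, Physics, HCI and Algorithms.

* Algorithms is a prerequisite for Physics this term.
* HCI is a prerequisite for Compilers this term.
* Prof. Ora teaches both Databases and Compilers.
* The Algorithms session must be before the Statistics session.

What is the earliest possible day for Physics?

Precedence pushes Physics to at least Tue.
Physics at Tue is achievable: Statistics in Tue; Algorithms in Mon; HCI in Mon; Databases in Mon; Physics in Tue; Compilers in Tue.

Tue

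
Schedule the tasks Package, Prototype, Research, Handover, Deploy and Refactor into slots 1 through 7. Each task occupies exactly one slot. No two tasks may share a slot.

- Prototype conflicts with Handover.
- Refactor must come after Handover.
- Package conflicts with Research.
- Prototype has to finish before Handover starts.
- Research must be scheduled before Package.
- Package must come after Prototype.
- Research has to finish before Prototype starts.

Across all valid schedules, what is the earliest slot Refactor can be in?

4

Precedence pushes Refactor to at least 4.
Refactor at 4 is achievable: Research=1; Handover=3; Package=5; Deploy=6; Refactor=4; Prototype=2.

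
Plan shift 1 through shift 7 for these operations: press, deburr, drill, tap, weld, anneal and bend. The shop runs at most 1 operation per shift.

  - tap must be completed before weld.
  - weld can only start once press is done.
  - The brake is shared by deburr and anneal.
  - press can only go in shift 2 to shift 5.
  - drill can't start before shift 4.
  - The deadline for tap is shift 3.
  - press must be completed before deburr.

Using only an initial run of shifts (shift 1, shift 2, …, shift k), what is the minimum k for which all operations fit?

7 shifts

The precedence chain requires at least 2 distinct shifts.
With at most 1 per shift and 7 operations, at least 7 shifts are needed.
drill can't be placed before shift 4, so the schedule must run through at least shift 4.
7 works (last occupied shift: shift 7): for example press=shift 2, deburr=shift 5, drill=shift 4, weld=shift 3, tap=shift 1, bend=shift 7, anneal=shift 6.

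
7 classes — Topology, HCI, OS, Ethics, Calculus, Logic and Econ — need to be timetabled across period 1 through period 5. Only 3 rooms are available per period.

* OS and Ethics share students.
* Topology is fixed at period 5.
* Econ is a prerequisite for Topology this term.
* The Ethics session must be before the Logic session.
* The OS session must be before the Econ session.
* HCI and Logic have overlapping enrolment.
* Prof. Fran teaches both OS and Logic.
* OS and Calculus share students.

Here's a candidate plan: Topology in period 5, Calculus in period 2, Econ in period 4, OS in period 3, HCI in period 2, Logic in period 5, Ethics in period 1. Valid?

Valid

OS and Ethics share students — holds.
Econ is a prerequisite for Topology this term — holds.
The OS session must be before the Econ session — holds.
Topology is fixed at period 5 — holds.
Prof. Fran teaches both OS and Logic — holds.
The Ethics session must be before the Logic session — holds.
Only 3 rooms are available per period — holds.
HCI and Logic have overlapping enrolment — holds.
OS and Calculus share students — holds.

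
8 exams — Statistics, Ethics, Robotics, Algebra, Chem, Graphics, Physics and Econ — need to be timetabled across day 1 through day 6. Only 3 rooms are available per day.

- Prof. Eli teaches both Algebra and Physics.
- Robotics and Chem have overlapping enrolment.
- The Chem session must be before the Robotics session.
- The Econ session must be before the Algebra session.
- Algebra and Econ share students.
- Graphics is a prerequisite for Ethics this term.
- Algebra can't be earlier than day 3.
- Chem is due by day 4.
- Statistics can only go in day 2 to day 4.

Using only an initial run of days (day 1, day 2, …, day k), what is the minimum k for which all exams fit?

The precedence chain requires at least 2 distinct days.
With at most 3 per day and 8 exams, at least 3 days are needed.
Algebra can't be placed before day 3, so the schedule must run through at least day 3.
3 works (last occupied day: day 3): for example Graphics=day 1; Statistics=day 2; Chem=day 1; Physics=day 2; Algebra=day 3; Econ=day 1; Robotics=day 3; Ethics=day 2.

3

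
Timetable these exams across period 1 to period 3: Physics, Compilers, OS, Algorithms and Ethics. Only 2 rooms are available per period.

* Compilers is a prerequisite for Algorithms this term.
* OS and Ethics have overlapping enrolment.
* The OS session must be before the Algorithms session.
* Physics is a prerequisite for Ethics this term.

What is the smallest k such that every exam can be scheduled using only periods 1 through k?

The precedence chain requires at least 2 distinct periods.
With at most 2 per period and 5 exams, at least 3 periods are needed.
3 works (last occupied period: period 3): for example Compilers=period 1; OS=period 1; Algorithms=period 2; Ethics=period 3; Physics=period 2.

3 periods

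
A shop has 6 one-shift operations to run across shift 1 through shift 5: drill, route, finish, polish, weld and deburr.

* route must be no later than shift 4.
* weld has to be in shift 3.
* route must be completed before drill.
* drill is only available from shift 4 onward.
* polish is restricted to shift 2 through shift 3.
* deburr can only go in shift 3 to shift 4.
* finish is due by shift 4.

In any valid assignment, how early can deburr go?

Deburr is available from shift 3; deburr's own window allows nothing later than shift 4.
deburr at shift 3 is achievable: polish -> shift 2, weld -> shift 3, route -> shift 1, finish -> shift 1, deburr -> shift 3, drill -> shift 4.

shift 3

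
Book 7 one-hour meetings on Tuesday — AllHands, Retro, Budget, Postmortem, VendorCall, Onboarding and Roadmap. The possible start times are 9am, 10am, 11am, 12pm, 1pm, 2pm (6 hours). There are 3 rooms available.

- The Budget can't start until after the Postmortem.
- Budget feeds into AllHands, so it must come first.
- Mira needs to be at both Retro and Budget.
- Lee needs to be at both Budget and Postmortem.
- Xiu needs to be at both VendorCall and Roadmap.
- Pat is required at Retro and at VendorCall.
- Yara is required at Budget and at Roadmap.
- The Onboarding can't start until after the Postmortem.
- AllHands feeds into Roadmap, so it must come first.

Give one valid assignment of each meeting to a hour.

Roadmap -> 12pm; Budget -> 10am; Onboarding -> 10am; Retro -> 9am; VendorCall -> 10am; Postmortem -> 9am; AllHands -> 11am

Checking: AllHands(11am) before Roadmap(12pm); Postmortem(9am) before Onboarding(10am); Budget(10am) before AllHands(11am); Postmortem(9am) before Budget(10am); Retro(9am) != VendorCall(10am); Budget(10am) != Roadmap(12pm); Budget(10am) != Postmortem(9am); VendorCall(10am) != Roadmap(12pm); Retro(9am) != Budget(10am); max 3 per hour (cap 3).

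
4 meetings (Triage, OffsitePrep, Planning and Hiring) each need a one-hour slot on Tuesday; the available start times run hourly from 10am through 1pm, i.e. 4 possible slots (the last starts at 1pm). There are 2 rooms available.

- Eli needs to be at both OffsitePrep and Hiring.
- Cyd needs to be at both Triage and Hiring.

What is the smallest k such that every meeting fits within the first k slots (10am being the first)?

2 slots

With at most 2 per slot and 4 meetings, at least 2 slots are needed.
2 works (last occupied slot: 11am): for example OffsitePrep=10am; Hiring=11am; Triage=10am; Planning=11am.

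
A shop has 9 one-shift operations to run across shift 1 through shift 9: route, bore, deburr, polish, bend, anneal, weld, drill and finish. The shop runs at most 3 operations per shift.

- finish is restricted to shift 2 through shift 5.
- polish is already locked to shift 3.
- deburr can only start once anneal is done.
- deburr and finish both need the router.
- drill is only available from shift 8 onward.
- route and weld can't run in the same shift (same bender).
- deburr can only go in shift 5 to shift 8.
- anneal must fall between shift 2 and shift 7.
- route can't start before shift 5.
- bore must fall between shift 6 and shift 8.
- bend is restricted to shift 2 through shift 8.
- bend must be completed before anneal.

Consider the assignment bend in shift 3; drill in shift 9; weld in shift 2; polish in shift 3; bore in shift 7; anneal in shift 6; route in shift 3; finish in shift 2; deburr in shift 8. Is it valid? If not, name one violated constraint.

anneal must fall between shift 2 and shift 7 — holds.
The shop runs at most 3 operations per shift — holds.
deburr can only start once anneal is done — holds.
bore must fall between shift 6 and shift 8 — holds.
bend must be completed before anneal — holds.
finish is restricted to shift 2 through shift 5 — holds.
route can't start before shift 5 — violated.
drill is only available from shift 8 onward — holds.
deburr and finish both need the router — holds.
deburr can only go in shift 5 to shift 8 — holds.
route and weld can't run in the same shift (same bender) — holds.
polish is already locked to shift 3 — holds.
bend is restricted to shift 2 through shift 8 — holds.

No. route can't start before shift 5 is not satisfied.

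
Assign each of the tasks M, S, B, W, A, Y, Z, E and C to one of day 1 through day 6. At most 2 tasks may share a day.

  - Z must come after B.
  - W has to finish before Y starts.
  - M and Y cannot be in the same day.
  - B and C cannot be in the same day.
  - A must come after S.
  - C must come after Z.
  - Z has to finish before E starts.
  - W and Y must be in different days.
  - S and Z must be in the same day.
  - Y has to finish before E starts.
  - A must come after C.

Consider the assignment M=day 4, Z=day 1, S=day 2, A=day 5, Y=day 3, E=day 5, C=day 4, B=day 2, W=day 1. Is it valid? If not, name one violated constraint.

A must come after S — holds.
A must come after C — holds.
M and Y cannot be in the same day — holds.
B and C cannot be in the same day — holds.
Z has to finish before E starts — holds.
W and Y must be in different days — holds.
Y has to finish before E starts — holds.
C must come after Z — holds.
At most 2 tasks may share a day — holds.
S and Z must be in the same day — violated.
W has to finish before Y starts — holds.
Z must come after B — violated.

No — it violates: Z must come after B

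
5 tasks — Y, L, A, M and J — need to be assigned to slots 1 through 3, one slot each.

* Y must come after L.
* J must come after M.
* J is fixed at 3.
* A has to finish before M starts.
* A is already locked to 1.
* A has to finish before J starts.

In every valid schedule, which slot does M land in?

2

A is fixed at 1 and must come before M, so M is at least 2.
J is fixed at 3 and must come after M, so M is at most 2.
So M must be 2.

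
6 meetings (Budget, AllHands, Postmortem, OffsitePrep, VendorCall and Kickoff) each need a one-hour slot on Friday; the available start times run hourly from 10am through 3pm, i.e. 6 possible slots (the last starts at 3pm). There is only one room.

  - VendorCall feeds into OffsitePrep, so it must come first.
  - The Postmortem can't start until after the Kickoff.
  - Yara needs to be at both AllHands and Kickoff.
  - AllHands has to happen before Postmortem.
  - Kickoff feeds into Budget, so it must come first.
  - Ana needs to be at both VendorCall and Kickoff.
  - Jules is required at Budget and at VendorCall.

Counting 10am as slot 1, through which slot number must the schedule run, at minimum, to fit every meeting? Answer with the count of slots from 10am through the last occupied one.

The precedence chain requires at least 2 distinct slots.
With at most 1 per slot and 6 meetings, at least 6 slots are needed.
6 works (last occupied slot: 3pm): for example OffsitePrep=3pm; AllHands=11am; Budget=1pm; VendorCall=2pm; Postmortem=12pm; Kickoff=10am.

6 slots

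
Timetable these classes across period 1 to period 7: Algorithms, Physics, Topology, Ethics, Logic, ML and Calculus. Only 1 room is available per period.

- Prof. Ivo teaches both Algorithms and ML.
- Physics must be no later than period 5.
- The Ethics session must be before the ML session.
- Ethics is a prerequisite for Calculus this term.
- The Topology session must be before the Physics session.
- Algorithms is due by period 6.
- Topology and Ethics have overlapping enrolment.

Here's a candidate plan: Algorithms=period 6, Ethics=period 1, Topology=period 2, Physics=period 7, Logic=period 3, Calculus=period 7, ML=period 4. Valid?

Ethics is a prerequisite for Calculus this term — holds.
The Topology session must be before the Physics session — holds.
Physics must be no later than period 5 — violated.
Topology and Ethics have overlapping enrolment — holds.
Only 1 room is available per period — violated.
The Ethics session must be before the ML session — holds.
Algorithms is due by period 6 — holds.
Prof. Ivo teaches both Algorithms and ML — holds.

No — it violates: Physics must be no later than period 5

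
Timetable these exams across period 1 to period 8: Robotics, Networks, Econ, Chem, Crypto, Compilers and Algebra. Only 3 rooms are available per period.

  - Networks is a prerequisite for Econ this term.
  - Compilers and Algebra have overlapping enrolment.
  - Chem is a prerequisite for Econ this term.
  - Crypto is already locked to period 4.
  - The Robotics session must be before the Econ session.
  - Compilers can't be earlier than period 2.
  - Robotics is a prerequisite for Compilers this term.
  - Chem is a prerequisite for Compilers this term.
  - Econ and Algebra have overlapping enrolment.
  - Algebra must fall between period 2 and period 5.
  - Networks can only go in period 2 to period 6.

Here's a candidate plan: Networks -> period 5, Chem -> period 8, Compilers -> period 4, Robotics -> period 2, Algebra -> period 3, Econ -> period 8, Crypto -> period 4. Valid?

No. Chem is a prerequisite for Compilers this term is not satisfied.

Econ and Algebra have overlapping enrolment — holds.
Robotics is a prerequisite for Compilers this term — holds.
Chem is a prerequisite for Econ this term — violated.
Compilers and Algebra have overlapping enrolment — holds.
Compilers can't be earlier than period 2 — holds.
Algebra must fall between period 2 and period 5 — holds.
Crypto is already locked to period 4 — holds.
Chem is a prerequisite for Compilers this term — violated.
Networks is a prerequisite for Econ this term — holds.
Networks can only go in period 2 to period 6 — holds.
The Robotics session must be before the Econ session — holds.
Only 3 rooms are available per period — holds.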